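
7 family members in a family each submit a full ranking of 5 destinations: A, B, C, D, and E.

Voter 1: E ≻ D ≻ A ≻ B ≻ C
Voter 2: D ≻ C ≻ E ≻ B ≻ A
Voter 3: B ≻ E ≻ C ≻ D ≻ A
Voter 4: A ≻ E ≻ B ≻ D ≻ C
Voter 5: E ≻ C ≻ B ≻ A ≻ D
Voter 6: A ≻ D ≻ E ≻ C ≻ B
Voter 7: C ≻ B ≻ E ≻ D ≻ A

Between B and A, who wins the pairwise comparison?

B

Ballots ranking B above A: 4.
Ballots ranking A above B: 3.
B wins the head-to-head, 4–3.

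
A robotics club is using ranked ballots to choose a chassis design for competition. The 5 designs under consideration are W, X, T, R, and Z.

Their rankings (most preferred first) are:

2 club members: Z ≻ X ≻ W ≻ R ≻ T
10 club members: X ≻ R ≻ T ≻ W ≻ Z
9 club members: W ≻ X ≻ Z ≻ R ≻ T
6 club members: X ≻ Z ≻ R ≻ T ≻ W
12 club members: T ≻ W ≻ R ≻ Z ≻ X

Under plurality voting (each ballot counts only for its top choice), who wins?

First-place vote totals:
  W: 9
  X: 16
  T: 12
  R: 0
  Z: 2
X has the most first-place votes.

X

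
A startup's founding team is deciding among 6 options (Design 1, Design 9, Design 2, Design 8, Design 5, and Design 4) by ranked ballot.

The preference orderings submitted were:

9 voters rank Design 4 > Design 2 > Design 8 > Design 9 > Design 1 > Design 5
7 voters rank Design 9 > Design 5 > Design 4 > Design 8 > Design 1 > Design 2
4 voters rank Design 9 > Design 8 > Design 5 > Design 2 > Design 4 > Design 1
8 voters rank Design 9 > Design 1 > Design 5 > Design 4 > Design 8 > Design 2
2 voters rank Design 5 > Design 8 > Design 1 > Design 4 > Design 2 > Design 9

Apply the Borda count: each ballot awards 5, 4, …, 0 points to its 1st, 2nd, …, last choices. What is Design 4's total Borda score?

Borda scores:
  Design 1: 9·1 + 7·1 + 4·0 + 8·4 + 2·3 = 54
  Design 9: 9·2 + 7·5 + 4·5 + 8·5 + 2·0 = 113
  Design 2: 9·4 + 7·0 + 4·2 + 8·0 + 2·1 = 46
  Design 8: 9·3 + 7·2 + 4·4 + 8·1 + 2·4 = 73
  Design 5: 9·0 + 7·4 + 4·3 + 8·3 + 2·5 = 74
  Design 4: 9·5 + 7·3 + 4·1 + 8·2 + 2·2 = 90

90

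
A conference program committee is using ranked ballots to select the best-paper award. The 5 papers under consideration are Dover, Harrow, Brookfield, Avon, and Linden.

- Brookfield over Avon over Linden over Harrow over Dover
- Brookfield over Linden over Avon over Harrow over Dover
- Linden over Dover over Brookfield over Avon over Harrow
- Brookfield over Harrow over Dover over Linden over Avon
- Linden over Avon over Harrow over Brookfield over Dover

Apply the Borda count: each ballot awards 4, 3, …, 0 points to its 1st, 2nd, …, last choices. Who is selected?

Brookfield

Borda scores:
  Dover: 0 + 0 + 3 + 2 + 0 = 5
  Harrow: 1 + 1 + 0 + 3 + 2 = 7
  Brookfield: 4 + 4 + 2 + 4 + 1 = 15
  Avon: 3 + 2 + 1 + 0 + 3 = 9
  Linden: 2 + 3 + 4 + 1 + 4 = 14
Brookfield has the highest total.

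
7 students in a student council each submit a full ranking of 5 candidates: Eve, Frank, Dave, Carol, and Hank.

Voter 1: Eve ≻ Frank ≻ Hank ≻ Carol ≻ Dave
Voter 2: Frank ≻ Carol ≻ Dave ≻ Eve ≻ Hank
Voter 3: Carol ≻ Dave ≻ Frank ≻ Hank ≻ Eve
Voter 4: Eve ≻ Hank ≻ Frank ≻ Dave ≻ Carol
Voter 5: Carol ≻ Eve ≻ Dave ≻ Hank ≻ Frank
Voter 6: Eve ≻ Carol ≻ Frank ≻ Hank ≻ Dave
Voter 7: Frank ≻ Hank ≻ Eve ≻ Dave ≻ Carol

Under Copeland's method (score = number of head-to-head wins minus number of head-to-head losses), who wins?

Pairwise results:
  Eve vs Frank: Eve wins 4–3.
  Eve vs Dave: Eve wins 5–2.
  Eve vs Carol: Eve wins 4–3.
  Eve vs Hank: Eve wins 5–2.
  Frank vs Dave: Frank wins 5–2.
  Frank vs Carol: Frank wins 4–3.
  Frank vs Hank: Frank wins 5–2.
  Dave vs Carol: Carol wins 5–2.
  Dave vs Hank: Hank wins 4–3.
  Carol vs Hank: Carol wins 4–3.
Copeland scores (wins − losses):
  Eve: 4 − 0 = 4
  Frank: 3 − 1 = 2
  Dave: 0 − 4 = -4
  Carol: 2 − 2 = 0
  Hank: 1 − 3 = -2
Eve has the best Copeland score.

Eve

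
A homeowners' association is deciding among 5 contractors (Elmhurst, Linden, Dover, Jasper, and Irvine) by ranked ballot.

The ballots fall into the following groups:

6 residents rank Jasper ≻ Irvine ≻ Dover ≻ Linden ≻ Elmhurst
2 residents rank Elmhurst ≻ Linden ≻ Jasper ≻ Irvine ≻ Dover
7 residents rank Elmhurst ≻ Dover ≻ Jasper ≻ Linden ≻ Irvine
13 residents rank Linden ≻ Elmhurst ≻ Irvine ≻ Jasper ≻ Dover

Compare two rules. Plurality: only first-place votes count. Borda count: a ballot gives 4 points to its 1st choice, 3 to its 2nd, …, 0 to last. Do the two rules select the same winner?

No

Plurality first-place counts: Elmhurst 9, Linden 13, Dover 0, Jasper 6, Irvine 0 → Linden.
Borda totals: Elmhurst 75, Linden 71, Dover 33, Jasper 55, Irvine 46 → Elmhurst.
The two rules disagree: plurality picks Linden, Borda picks Elmhurst.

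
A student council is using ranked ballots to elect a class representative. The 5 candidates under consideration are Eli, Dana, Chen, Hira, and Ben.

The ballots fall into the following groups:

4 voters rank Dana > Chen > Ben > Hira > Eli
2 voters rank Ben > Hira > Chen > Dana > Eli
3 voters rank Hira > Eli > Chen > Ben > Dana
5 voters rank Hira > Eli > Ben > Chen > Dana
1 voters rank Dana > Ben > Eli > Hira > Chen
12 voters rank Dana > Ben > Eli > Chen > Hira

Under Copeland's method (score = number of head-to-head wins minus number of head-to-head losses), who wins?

Dana

Pairwise results:
  Eli vs Dana: Dana wins 19–8.
  Eli vs Chen: Eli wins 21–6.
  Eli vs Hira: Hira wins 14–13.
  Eli vs Ben: Ben wins 19–8.
  Dana vs Chen: Dana wins 17–10.
  Dana vs Hira: Dana wins 17–10.
  Dana vs Ben: Dana wins 17–10.
  Chen vs Hira: Chen wins 16–11.
  Chen vs Ben: Ben wins 20–7.
  Hira vs Ben: Ben wins 19–8.
Copeland scores (wins − losses):
  Eli: 1 − 3 = -2
  Dana: 4 − 0 = 4
  Chen: 1 − 3 = -2
  Hira: 1 − 3 = -2
  Ben: 3 − 1 = 2
Dana has the best Copeland score.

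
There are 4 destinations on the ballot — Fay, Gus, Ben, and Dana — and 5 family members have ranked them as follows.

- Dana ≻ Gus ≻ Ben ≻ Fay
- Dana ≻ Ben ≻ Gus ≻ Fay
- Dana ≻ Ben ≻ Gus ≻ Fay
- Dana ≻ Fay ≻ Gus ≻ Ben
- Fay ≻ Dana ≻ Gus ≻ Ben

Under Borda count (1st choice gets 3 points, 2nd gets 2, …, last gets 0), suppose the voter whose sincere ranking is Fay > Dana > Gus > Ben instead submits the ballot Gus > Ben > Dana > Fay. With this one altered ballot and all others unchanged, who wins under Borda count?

Dana

Borda totals with the altered ballot: Fay 2, Gus 8, Ben 7, Dana 13.
The winner is unchanged: still Dana.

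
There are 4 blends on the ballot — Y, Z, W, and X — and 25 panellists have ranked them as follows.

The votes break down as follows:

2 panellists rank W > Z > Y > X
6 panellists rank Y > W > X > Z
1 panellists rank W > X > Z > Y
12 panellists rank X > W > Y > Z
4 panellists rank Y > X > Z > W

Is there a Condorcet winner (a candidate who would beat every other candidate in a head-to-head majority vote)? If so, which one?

X

Head-to-head results (25 voters total):
Y vs Z: Y wins 22–3.
Y vs W: W wins 15–10.
Y vs X: X wins 13–12.
Z vs W: W wins 21–4.
Z vs X: X wins 23–2.
W vs X: X wins 16–9.
X beats each rival — Y (13–12), Z (23–2), W (16–9) — so X is the Condorcet winner.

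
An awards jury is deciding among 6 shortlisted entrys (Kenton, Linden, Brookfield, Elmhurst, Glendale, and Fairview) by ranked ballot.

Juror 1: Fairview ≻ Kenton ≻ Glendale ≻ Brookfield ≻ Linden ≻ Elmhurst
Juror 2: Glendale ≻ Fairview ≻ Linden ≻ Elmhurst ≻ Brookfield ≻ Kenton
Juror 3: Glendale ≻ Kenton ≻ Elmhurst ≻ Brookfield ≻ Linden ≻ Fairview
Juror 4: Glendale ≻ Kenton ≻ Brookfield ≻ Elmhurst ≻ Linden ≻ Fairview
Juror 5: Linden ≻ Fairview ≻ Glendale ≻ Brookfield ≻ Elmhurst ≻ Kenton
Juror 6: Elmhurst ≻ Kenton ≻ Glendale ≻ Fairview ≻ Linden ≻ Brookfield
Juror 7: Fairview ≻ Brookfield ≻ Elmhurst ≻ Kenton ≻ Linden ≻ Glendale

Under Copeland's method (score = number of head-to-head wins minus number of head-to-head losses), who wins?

Glendale

Pairwise results:
  Kenton vs Linden: Kenton wins 5–2.
  Kenton vs Brookfield: Kenton wins 4–3.
  Kenton vs Elmhurst: Elmhurst wins 4–3.
  Kenton vs Glendale: Glendale wins 4–3.
  Kenton vs Fairview: Fairview wins 4–3.
  Linden vs Brookfield: Brookfield wins 4–3.
  Linden vs Elmhurst: Elmhurst wins 4–3.
  Linden vs Glendale: Glendale wins 5–2.
  Linden vs Fairview: Fairview wins 4–3.
  Brookfield vs Elmhurst: Brookfield wins 4–3.
  Brookfield vs Glendale: Glendale wins 6–1.
  Brookfield vs Fairview: Fairview wins 5–2.
  Elmhurst vs Glendale: Glendale wins 5–2.
  Elmhurst vs Fairview: Fairview wins 4–3.
  Glendale vs Fairview: Glendale wins 4–3.
Copeland scores (wins − losses):
  Kenton: 2 − 3 = -1
  Linden: 0 − 5 = -5
  Brookfield: 2 − 3 = -1
  Elmhurst: 2 − 3 = -1
  Glendale: 5 − 0 = 5
  Fairview: 4 − 1 = 3
Glendale has the best Copeland score.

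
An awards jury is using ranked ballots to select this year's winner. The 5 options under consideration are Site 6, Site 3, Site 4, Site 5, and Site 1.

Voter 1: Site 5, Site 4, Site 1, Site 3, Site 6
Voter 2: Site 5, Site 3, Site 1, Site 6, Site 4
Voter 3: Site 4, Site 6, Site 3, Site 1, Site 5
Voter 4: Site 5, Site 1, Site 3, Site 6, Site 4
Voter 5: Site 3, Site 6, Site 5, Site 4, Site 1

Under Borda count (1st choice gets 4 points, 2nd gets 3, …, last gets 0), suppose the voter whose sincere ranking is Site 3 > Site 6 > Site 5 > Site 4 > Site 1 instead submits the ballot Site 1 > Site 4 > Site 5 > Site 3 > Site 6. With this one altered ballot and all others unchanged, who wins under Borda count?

Site 5

Borda totals with the altered ballot: Site 6 5, Site 3 9, Site 4 10, Site 5 14, Site 1 12.
The winner is unchanged: still Site 5.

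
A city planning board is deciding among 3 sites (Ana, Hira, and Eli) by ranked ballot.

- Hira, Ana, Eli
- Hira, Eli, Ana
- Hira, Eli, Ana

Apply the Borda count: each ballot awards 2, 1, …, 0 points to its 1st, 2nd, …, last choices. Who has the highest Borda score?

Borda scores:
  Ana: 1 + 0 + 0 = 1
  Hira: 2 + 2 + 2 = 6
  Eli: 0 + 1 + 1 = 2
Hira has the highest total.

Hira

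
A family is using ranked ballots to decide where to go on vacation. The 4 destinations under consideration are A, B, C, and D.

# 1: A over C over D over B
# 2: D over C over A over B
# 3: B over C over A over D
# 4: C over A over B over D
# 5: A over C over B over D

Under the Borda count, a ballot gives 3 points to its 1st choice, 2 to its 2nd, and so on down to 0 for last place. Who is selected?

C

Borda scores:
  A: 3 + 1 + 1 + 2 + 3 = 10
  B: 0 + 0 + 3 + 1 + 1 = 5
  C: 2 + 2 + 2 + 3 + 2 = 11
  D: 1 + 3 + 0 + 0 + 0 = 4
C has the highest total.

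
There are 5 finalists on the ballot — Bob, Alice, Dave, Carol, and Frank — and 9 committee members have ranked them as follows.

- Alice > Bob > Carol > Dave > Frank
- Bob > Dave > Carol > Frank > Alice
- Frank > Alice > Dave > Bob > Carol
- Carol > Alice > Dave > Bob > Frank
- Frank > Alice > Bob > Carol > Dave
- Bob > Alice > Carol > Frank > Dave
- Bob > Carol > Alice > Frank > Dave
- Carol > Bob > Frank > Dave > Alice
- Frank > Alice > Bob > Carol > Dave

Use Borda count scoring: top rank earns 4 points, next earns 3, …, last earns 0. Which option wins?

Borda scores:
  Bob: 3 + 4 + 1 + 1 + 2 + 4 + 4 + 3 + 2 = 24
  Alice: 4 + 0 + 3 + 3 + 3 + 3 + 2 + 0 + 3 = 21
  Dave: 1 + 3 + 2 + 2 + 0 + 0 + 0 + 1 + 0 = 9
  Carol: 2 + 2 + 0 + 4 + 1 + 2 + 3 + 4 + 1 = 19
  Frank: 0 + 1 + 4 + 0 + 4 + 1 + 1 + 2 + 4 = 17
Bob has the highest total.

Bob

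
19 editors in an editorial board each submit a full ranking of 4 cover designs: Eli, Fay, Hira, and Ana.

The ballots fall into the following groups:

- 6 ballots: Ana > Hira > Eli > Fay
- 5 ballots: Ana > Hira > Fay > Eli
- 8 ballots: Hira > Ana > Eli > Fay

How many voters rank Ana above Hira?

11

Ballots ranking Ana above Hira: 6+5 = 11.
Ballots ranking Hira above Ana: 8.
So 11 of 19 voters prefer Ana to Hira.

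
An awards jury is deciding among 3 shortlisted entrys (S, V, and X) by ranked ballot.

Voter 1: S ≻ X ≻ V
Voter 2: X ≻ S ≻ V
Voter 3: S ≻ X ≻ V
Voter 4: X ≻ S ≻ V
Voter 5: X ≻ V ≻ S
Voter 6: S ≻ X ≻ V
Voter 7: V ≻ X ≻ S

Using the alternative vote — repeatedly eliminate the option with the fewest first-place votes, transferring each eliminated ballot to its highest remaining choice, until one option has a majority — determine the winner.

X

Round 1: S 3, X 3, V 1. V has the fewest and is eliminated.
Round 2: X 4, S 3. X has a majority.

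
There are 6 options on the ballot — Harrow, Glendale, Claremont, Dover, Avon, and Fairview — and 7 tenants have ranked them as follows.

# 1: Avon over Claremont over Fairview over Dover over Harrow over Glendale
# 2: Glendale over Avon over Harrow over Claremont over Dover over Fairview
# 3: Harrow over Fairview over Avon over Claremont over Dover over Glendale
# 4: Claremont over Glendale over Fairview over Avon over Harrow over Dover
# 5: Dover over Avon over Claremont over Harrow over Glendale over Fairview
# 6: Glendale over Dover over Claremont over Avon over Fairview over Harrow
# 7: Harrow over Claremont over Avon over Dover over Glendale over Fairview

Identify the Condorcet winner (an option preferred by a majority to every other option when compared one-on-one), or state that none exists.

Head-to-head results (7 voters total):
Harrow vs Glendale: Harrow wins 4–3.
Harrow vs Claremont: Claremont wins 4–3.
Harrow vs Dover: Harrow wins 4–3.
Harrow vs Avon: Avon wins 5–2.
Harrow vs Fairview: Harrow wins 4–3.
Glendale vs Claremont: Claremont wins 5–2.
Glendale vs Dover: Dover wins 4–3.
Glendale vs Avon: Avon wins 4–3.
Glendale vs Fairview: Glendale wins 5–2.
Claremont vs Dover: Claremont wins 5–2.
Claremont vs Avon: Avon wins 4–3.
Claremont vs Fairview: Claremont wins 6–1.
Dover vs Avon: Avon wins 5–2.
Dover vs Fairview: Dover wins 4–3.
Avon vs Fairview: Avon wins 5–2.
Avon beats each rival — Harrow (5–2), Glendale (4–3), Claremont (4–3), Dover (5–2), Fairview (5–2) — so Avon is the Condorcet winner.

Avon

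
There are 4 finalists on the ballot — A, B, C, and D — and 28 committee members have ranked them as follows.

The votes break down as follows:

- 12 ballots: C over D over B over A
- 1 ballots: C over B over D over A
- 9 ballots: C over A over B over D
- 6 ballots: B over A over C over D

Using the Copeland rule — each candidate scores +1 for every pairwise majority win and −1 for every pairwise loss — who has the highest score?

C

Pairwise results:
  A vs B: B wins 19–9.
  A vs C: C wins 22–6.
  A vs D: A wins 15–13.
  B vs C: C wins 22–6.
  B vs D: B wins 16–12.
  C vs D: C wins 28–0.
Copeland scores (wins − losses):
  A: 1 − 2 = -1
  B: 2 − 1 = 1
  C: 3 − 0 = 3
  D: 0 − 3 = -3
C has the best Copeland score.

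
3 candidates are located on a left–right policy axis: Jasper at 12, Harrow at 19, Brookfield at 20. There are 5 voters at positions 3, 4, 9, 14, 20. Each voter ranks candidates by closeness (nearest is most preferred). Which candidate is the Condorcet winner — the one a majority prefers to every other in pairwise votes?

With single-peaked preferences on a line, the Condorcet winner is the candidate closest to the median voter.
The median voter (position 9) is closest to Jasper at 12.
Check: Jasper vs Brookfield — voters closer to Jasper: 4 of 5.

Jasper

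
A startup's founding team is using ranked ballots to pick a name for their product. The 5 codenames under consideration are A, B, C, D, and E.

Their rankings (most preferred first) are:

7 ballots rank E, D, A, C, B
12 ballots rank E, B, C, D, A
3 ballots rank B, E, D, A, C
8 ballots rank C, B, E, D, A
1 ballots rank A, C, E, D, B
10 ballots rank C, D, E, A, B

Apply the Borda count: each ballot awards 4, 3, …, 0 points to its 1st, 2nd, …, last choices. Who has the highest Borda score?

Borda scores:
  A: 7·2 + 12·0 + 3·1 + 8·0 + 4 + 10·1 = 31
  B: 7·0 + 12·3 + 3·4 + 8·3 + 0 + 10·0 = 72
  C: 7·1 + 12·2 + 3·0 + 8·4 + 3 + 10·4 = 106
  D: 7·3 + 12·1 + 3·2 + 8·1 + 1 + 10·3 = 78
  E: 7·4 + 12·4 + 3·3 + 8·2 + 2 + 10·2 = 123
E has the highest total.

E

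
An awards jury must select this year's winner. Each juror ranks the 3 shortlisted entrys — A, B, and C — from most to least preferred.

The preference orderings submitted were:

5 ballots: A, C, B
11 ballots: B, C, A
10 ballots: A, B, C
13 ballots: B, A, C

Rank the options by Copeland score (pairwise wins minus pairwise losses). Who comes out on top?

B

Pairwise results:
  A vs B: B wins 24–15.
  A vs C: A wins 28–11.
  B vs C: B wins 34–5.
Copeland scores (wins − losses):
  A: 1 − 1 = 0
  B: 2 − 0 = 2
  C: 0 − 2 = -2
B has the best Copeland score.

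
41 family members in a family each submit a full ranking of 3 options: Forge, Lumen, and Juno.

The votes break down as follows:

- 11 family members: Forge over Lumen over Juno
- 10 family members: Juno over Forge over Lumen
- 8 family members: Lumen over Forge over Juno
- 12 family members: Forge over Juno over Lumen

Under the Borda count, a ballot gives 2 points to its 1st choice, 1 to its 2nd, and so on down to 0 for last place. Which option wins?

Forge

Borda scores:
  Forge: 11·2 + 10·1 + 8·1 + 12·2 = 64
  Lumen: 11·1 + 10·0 + 8·2 + 12·0 = 27
  Juno: 11·0 + 10·2 + 8·0 + 12·1 = 32
Forge has the highest total.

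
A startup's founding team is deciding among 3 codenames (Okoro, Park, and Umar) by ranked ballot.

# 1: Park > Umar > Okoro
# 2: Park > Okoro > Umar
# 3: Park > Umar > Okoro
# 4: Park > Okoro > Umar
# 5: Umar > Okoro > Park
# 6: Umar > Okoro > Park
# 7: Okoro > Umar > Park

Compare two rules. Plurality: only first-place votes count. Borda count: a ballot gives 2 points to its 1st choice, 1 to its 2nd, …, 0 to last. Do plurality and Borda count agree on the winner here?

Plurality first-place counts: Okoro 1, Park 4, Umar 2 → Park.
Borda totals: Okoro 6, Park 8, Umar 7 → Park.
The two rules agree on Park.

Yes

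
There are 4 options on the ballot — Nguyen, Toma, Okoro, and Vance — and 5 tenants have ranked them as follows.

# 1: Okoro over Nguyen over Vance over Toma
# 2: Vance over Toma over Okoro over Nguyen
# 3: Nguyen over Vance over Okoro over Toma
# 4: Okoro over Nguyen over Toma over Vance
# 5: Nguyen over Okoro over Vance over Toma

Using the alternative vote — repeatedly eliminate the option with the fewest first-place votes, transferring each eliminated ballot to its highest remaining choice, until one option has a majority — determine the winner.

Okoro

Round 1: Nguyen 2, Okoro 2, Vance 1, Toma 0. Toma has the fewest and is eliminated.
Round 2: Nguyen 2, Okoro 2, Vance 1. Vance has the fewest and is eliminated.
Round 3: Okoro 3, Nguyen 2. Okoro has a majority.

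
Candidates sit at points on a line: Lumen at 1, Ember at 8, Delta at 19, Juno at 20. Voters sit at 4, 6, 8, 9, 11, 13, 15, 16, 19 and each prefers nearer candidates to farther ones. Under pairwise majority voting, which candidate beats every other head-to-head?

With single-peaked preferences on a line, the Condorcet winner is the candidate closest to the median voter.
The median voter (position 11) is closest to Ember at 8.
Check: Ember vs Delta — voters closer to Ember: 6 of 9.

Ember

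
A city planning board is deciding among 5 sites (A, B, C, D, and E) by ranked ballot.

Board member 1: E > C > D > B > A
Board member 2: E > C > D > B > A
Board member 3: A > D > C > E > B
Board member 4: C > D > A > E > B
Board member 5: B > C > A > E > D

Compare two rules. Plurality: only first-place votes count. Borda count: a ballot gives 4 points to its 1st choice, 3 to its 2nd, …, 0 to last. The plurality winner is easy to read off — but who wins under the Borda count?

Plurality first-place counts: A 1, B 1, C 1, D 0, E 2 → E.
Borda totals: A 8, B 6, C 15, D 10, E 11 → C.

C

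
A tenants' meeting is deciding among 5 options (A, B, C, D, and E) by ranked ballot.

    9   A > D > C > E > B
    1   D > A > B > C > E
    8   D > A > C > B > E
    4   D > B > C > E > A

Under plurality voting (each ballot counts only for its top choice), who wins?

First-place vote totals:
  A: 9
  B: 0
  C: 0
  D: 13
  E: 0
D has the most first-place votes.

D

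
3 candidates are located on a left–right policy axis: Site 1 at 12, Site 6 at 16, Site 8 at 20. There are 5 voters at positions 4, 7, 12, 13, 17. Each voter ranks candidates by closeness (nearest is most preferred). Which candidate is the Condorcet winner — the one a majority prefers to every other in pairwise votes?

With single-peaked preferences on a line, the Condorcet winner is the candidate closest to the median voter.
The median voter (position 12) is closest to Site 1 at 12.
Check: Site 1 vs Site 6 — voters closer to Site 1: 4 of 5.

Site 1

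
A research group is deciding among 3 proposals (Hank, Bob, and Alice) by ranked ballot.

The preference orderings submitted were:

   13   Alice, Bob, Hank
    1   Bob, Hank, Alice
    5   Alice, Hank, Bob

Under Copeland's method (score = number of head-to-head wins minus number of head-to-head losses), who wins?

Pairwise results:
  Hank vs Bob: Bob wins 14–5.
  Hank vs Alice: Alice wins 18–1.
  Bob vs Alice: Alice wins 18–1.
Copeland scores (wins − losses):
  Hank: 0 − 2 = -2
  Bob: 1 − 1 = 0
  Alice: 2 − 0 = 2
Alice has the best Copeland score.

Alice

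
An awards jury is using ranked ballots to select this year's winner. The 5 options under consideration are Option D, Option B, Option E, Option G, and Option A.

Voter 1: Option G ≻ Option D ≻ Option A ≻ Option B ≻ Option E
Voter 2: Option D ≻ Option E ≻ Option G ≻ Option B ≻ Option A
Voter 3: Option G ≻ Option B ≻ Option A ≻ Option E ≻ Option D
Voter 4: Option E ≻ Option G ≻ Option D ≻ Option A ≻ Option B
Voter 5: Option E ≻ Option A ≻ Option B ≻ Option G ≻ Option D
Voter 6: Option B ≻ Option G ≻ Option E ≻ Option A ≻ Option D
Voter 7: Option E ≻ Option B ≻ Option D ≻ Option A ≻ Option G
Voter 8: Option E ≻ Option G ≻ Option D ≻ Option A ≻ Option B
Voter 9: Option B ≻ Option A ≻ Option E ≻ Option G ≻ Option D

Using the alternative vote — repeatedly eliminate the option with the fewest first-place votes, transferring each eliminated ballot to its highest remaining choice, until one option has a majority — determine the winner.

Option E

Round 1: Option E 4, Option B 2, Option G 2, Option D 1, Option A 0. Option A has the fewest and is eliminated.
Round 2: Option E 4, Option B 2, Option G 2, Option D 1. Option D has the fewest and is eliminated.
Round 3: Option E 5, Option B 2, Option G 2. Option E has a majority.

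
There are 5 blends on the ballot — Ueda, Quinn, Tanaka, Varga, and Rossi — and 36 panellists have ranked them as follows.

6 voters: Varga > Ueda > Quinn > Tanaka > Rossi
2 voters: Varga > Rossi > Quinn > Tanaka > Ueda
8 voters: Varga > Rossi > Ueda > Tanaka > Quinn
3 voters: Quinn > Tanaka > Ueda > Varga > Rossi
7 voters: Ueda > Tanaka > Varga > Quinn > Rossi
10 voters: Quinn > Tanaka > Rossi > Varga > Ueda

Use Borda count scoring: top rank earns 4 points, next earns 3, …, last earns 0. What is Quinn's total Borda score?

75

Borda scores:
  Ueda: 6·3 + 2·0 + 8·2 + 3·2 + 7·4 + 10·0 = 68
  Quinn: 6·2 + 2·2 + 8·0 + 3·4 + 7·1 + 10·4 = 75
  Tanaka: 6·1 + 2·1 + 8·1 + 3·3 + 7·3 + 10·3 = 76
  Varga: 6·4 + 2·4 + 8·4 + 3·1 + 7·2 + 10·1 = 91
  Rossi: 6·0 + 2·3 + 8·3 + 3·0 + 7·0 + 10·2 = 50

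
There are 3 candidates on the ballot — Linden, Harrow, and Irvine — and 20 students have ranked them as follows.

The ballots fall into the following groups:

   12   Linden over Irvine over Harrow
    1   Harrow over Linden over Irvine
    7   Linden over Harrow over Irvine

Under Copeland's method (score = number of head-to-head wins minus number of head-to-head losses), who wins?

Linden

Pairwise results:
  Linden vs Harrow: Linden wins 19–1.
  Linden vs Irvine: Linden wins 20–0.
  Harrow vs Irvine: Irvine wins 12–8.
Copeland scores (wins − losses):
  Linden: 2 − 0 = 2
  Harrow: 0 − 2 = -2
  Irvine: 1 − 1 = 0
Linden has the best Copeland score.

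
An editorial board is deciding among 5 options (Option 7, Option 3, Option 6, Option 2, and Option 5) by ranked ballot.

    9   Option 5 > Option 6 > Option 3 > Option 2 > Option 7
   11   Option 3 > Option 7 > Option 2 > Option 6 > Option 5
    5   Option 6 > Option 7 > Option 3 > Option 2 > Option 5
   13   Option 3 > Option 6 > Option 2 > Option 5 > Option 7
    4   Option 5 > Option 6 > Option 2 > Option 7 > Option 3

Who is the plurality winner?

First-place vote totals:
  Option 7: 0
  Option 3: 24
  Option 6: 5
  Option 2: 0
  Option 5: 13
Option 3 has the most first-place votes.

Option 3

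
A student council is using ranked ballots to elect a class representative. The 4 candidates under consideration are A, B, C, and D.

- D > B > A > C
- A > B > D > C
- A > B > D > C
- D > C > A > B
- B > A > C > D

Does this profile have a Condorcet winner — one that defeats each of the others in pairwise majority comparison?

Yes

Head-to-head results (5 voters total):
A vs B: A wins 3–2.
A vs C: A wins 4–1.
A vs D: A wins 3–2.
B vs C: B wins 4–1.
B vs D: B wins 3–2.
C vs D: D wins 4–1.
A beats each rival — B (3–2), C (4–1), D (3–2) — so A is the Condorcet winner.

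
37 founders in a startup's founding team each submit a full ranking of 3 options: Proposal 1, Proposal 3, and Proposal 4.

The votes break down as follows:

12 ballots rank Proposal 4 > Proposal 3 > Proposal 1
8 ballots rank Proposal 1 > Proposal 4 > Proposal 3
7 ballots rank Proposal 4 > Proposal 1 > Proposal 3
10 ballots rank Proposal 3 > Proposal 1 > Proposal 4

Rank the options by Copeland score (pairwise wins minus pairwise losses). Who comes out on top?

Pairwise results:
  Proposal 1 vs Proposal 3: Proposal 3 wins 22–15.
  Proposal 1 vs Proposal 4: Proposal 4 wins 19–18.
  Proposal 3 vs Proposal 4: Proposal 4 wins 27–10.
Copeland scores (wins − losses):
  Proposal 1: 0 − 2 = -2
  Proposal 3: 1 − 1 = 0
  Proposal 4: 2 − 0 = 2
Proposal 4 has the best Copeland score.

Proposal 4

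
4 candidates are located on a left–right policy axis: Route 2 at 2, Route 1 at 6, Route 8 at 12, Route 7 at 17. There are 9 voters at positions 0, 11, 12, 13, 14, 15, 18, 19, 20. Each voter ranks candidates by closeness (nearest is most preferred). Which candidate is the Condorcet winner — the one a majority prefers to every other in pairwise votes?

With single-peaked preferences on a line, the Condorcet winner is the candidate closest to the median voter.
The median voter (position 14) is closest to Route 8 at 12.
Check: Route 8 vs Route 2 — voters closer to Route 8: 8 of 9.

Route 8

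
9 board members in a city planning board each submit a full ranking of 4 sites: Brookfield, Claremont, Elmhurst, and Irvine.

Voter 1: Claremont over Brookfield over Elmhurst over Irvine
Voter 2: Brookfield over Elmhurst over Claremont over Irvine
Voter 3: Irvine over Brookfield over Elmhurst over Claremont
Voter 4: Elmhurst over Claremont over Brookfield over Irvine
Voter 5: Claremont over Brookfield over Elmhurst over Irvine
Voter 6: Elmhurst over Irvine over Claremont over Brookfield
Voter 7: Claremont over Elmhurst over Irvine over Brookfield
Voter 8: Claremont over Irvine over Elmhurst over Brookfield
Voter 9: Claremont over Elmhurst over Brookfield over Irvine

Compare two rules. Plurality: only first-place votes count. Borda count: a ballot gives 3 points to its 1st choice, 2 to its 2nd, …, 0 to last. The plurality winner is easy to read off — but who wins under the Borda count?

Claremont

Plurality first-place counts: Brookfield 1, Claremont 5, Elmhurst 2, Irvine 1 → Claremont.
Borda totals: Brookfield 11, Claremont 19, Elmhurst 16, Irvine 8 → Claremont.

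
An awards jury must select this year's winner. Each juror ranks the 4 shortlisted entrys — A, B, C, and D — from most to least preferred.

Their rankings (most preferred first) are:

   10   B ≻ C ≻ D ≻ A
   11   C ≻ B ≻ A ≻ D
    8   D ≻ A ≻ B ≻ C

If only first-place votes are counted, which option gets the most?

C

First-place vote totals:
  A: 0
  B: 10
  C: 11
  D: 8
C has the most first-place votes.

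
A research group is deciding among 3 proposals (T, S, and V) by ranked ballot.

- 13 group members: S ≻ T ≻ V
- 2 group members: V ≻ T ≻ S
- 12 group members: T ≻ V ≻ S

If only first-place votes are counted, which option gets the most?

First-place vote totals:
  T: 12
  S: 13
  V: 2
S has the most first-place votes.

S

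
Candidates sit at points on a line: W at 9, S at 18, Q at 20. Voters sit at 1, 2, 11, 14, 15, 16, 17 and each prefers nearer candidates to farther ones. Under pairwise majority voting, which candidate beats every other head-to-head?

S

With single-peaked preferences on a line, the Condorcet winner is the candidate closest to the median voter.
The median voter (position 14) is closest to S at 18.
Check: S vs Q — voters closer to S: 7 of 7.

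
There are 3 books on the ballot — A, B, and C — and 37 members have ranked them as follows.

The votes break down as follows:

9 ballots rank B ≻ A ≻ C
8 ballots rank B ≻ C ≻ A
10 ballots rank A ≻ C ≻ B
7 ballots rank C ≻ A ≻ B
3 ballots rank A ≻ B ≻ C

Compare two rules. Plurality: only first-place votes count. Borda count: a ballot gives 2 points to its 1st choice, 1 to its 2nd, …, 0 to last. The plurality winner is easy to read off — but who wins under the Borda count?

Plurality first-place counts: A 13, B 17, C 7 → B.
Borda totals: A 42, B 37, C 32 → A.

A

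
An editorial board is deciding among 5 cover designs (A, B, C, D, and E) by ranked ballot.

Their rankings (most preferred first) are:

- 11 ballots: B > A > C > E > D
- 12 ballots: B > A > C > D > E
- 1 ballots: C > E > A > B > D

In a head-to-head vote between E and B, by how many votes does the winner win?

Ballots ranking E above B: 1.
Ballots ranking B above E: 11+12 = 23.
B wins 23–1, a margin of 22.

22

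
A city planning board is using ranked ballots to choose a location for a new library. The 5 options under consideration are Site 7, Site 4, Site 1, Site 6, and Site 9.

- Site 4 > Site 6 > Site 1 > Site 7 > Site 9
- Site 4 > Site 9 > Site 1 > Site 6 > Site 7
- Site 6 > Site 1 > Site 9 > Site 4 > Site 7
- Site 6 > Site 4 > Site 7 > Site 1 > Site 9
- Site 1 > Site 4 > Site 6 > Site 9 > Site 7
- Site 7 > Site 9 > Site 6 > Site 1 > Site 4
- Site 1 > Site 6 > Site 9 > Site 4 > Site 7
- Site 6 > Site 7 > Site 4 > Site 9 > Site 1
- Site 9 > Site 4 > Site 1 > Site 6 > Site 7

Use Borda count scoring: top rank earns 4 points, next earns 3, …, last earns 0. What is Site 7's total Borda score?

Borda scores:
  Site 7: 1 + 0 + 0 + 2 + 0 + 4 + 0 + 3 + 0 = 10
  Site 4: 4 + 4 + 1 + 3 + 3 + 0 + 1 + 2 + 3 = 21
  Site 1: 2 + 2 + 3 + 1 + 4 + 1 + 4 + 0 + 2 = 19
  Site 6: 3 + 1 + 4 + 4 + 2 + 2 + 3 + 4 + 1 = 24
  Site 9: 0 + 3 + 2 + 0 + 1 + 3 + 2 + 1 + 4 = 16

10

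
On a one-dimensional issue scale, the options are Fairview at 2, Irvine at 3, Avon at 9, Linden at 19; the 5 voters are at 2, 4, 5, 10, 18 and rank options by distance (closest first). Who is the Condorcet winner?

Irvine

With single-peaked preferences on a line, the Condorcet winner is the candidate closest to the median voter.
The median voter (position 5) is closest to Irvine at 3.
Check: Irvine vs Linden — voters closer to Irvine: 4 of 5.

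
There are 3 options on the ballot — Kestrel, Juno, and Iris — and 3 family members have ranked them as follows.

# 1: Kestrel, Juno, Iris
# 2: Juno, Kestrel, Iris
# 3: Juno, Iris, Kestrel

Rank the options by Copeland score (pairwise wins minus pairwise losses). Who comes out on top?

Pairwise results:
  Kestrel vs Juno: Juno wins 2–1.
  Kestrel vs Iris: Kestrel wins 2–1.
  Juno vs Iris: Juno wins 3–0.
Copeland scores (wins − losses):
  Kestrel: 1 − 1 = 0
  Juno: 2 − 0 = 2
  Iris: 0 − 2 = -2
Juno has the best Copeland score.

Juno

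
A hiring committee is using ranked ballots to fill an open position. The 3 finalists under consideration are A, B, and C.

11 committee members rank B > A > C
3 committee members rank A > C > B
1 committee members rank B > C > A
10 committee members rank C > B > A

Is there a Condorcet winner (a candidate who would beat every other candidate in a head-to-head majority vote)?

Head-to-head results (25 voters total):
A vs B: B wins 22–3.
A vs C: A wins 14–11.
B vs C: C wins 13–12.
No candidate beats all others: A beats C beats B beats A, a majority cycle.

No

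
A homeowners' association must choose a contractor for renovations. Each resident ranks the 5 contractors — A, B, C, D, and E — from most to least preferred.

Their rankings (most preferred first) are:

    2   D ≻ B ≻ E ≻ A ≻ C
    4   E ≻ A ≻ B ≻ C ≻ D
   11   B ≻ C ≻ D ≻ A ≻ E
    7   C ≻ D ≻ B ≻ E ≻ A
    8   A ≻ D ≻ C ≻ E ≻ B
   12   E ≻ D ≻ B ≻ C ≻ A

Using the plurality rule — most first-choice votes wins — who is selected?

E

First-place vote totals:
  A: 8
  B: 11
  C: 7
  D: 2
  E: 16
E has the most first-place votes.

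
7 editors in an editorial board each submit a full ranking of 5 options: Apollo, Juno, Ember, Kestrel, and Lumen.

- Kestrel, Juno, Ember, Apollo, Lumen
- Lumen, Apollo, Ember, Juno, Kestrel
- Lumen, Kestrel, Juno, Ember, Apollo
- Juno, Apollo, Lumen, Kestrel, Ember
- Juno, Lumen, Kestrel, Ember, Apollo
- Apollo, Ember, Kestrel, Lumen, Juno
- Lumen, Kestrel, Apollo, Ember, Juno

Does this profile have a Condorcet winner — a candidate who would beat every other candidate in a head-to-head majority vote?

Head-to-head results (7 voters total):
Apollo vs Juno: Juno wins 4–3.
Apollo vs Ember: Apollo wins 4–3.
Apollo vs Kestrel: Kestrel wins 4–3.
Apollo vs Lumen: Lumen wins 4–3.
Juno vs Ember: Juno wins 4–3.
Juno vs Kestrel: Kestrel wins 4–3.
Juno vs Lumen: Lumen wins 4–3.
Ember vs Kestrel: Kestrel wins 5–2.
Ember vs Lumen: Lumen wins 5–2.
Kestrel vs Lumen: Lumen wins 5–2.
Lumen beats each rival — Apollo (4–3), Juno (4–3), Ember (5–2), Kestrel (5–2) — so Lumen is the Condorcet winner.

Yes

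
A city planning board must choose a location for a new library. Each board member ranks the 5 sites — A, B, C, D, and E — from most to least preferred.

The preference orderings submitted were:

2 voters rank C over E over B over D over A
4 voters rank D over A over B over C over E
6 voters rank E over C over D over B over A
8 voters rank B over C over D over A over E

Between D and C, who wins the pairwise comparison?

C

Ballots ranking D above C: 4.
Ballots ranking C above D: 2+6+8 = 16.
C wins the head-to-head, 16–4.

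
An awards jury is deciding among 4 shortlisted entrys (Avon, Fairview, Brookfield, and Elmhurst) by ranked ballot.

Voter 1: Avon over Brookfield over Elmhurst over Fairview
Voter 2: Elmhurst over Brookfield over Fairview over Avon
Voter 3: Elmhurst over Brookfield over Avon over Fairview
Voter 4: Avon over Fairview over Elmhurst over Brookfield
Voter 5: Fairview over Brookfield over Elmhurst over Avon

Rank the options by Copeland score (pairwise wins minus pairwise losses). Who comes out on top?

Elmhurst

Pairwise results:
  Avon vs Fairview: Avon wins 3–2.
  Avon vs Brookfield: Brookfield wins 3–2.
  Avon vs Elmhurst: Elmhurst wins 3–2.
  Fairview vs Brookfield: Brookfield wins 3–2.
  Fairview vs Elmhurst: Elmhurst wins 3–2.
  Brookfield vs Elmhurst: Elmhurst wins 3–2.
Copeland scores (wins − losses):
  Avon: 1 − 2 = -1
  Fairview: 0 − 3 = -3
  Brookfield: 2 − 1 = 1
  Elmhurst: 3 − 0 = 3
Elmhurst has the best Copeland score.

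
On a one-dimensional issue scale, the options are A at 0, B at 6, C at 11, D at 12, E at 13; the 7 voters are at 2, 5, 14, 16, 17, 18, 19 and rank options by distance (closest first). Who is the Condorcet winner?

E

With single-peaked preferences on a line, the Condorcet winner is the candidate closest to the median voter.
The median voter (position 16) is closest to E at 13.
Check: E vs B — voters closer to E: 5 of 7.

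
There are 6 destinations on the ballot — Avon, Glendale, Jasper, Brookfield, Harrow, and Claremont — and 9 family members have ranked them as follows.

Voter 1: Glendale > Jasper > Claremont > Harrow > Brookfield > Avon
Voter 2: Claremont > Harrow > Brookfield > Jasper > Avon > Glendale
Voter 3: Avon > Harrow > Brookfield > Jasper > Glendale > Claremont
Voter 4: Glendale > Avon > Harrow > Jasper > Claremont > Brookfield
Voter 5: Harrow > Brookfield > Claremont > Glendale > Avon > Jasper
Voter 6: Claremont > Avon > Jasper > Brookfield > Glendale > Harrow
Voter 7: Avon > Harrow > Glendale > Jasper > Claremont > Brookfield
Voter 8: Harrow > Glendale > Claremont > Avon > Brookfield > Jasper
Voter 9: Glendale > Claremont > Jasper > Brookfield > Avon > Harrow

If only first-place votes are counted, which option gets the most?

Glendale

First-place vote totals:
  Avon: 2
  Glendale: 3
  Jasper: 0
  Brookfield: 0
  Harrow: 2
  Claremont: 2
Glendale has the most first-place votes.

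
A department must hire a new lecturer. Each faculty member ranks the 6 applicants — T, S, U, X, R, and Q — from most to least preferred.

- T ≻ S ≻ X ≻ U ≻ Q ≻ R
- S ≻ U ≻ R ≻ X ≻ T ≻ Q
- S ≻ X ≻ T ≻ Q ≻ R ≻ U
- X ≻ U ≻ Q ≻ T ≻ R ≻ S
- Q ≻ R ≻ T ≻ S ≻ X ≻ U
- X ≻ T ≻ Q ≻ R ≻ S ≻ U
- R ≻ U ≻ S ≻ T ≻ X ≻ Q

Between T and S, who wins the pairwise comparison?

T

Ballots ranking T above S: 4.
Ballots ranking S above T: 3.
T wins the head-to-head, 4–3.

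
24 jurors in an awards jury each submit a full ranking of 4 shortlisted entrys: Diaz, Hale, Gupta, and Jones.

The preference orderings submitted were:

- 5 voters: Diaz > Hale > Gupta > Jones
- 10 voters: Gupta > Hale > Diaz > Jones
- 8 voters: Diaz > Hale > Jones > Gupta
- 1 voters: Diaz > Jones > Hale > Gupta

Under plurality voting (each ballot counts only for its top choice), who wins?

Diaz

First-place vote totals:
  Diaz: 14
  Hale: 0
  Gupta: 10
  Jones: 0
Diaz has the most first-place votes.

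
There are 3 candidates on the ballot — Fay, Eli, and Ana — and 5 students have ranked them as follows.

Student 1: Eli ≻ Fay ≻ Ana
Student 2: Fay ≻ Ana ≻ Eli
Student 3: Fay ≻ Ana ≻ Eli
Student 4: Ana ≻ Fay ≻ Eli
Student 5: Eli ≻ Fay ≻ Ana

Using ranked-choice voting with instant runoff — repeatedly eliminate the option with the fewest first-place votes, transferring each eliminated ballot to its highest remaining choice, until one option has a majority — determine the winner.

Round 1: Fay 2, Eli 2, Ana 1. Ana has the fewest and is eliminated.
Round 2: Fay 3, Eli 2. Fay has a majority.

Fay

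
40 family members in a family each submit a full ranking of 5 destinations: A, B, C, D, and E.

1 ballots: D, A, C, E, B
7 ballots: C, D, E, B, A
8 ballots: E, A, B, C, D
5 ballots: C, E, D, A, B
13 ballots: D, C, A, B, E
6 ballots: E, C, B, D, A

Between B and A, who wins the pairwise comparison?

Ballots ranking B above A: 7+6 = 13.
Ballots ranking A above B: 1+8+5+13 = 27.
A wins the head-to-head, 27–13.

A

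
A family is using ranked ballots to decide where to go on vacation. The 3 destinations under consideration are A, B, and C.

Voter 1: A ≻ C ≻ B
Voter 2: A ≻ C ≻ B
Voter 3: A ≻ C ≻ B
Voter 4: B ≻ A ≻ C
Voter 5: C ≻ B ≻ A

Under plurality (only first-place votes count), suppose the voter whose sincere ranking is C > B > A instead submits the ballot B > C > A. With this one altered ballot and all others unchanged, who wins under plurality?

A

First-place totals with the altered ballot: A 3, B 2, C 0.
The winner is unchanged: still A.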